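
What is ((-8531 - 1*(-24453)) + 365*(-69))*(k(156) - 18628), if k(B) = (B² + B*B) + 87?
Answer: -279103453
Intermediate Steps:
k(B) = 87 + 2*B² (k(B) = (B² + B²) + 87 = 2*B² + 87 = 87 + 2*B²)
((-8531 - 1*(-24453)) + 365*(-69))*(k(156) - 18628) = ((-8531 - 1*(-24453)) + 365*(-69))*((87 + 2*156²) - 18628) = ((-8531 + 24453) - 25185)*((87 + 2*24336) - 18628) = (15922 - 25185)*((87 + 48672) - 18628) = -9263*(48759 - 18628) = -9263*30131 = -279103453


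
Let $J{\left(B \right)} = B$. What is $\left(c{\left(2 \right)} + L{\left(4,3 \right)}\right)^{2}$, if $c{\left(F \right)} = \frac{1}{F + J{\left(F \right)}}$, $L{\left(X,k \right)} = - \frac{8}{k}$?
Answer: $\frac{841}{144} \approx 5.8403$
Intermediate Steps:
$c{\left(F \right)} = \frac{1}{2 F}$ ($c{\left(F \right)} = \frac{1}{F + F} = \frac{1}{2 F}$)
$\left(c{\left(2 \right)} + L{\left(4,3 \right)}\right)^{2} = \left(\frac{1}{2 \cdot 2} - \frac{8}{3}\right)^{2} = \left(\frac{1}{2} \cdot \frac{1}{2} - \frac{8}{3}\right)^{2} = \left(\frac{1}{4} - \frac{8}{3}\right)^{2} = \left(- \frac{29}{12}\right)^{2} = \frac{841}{144}$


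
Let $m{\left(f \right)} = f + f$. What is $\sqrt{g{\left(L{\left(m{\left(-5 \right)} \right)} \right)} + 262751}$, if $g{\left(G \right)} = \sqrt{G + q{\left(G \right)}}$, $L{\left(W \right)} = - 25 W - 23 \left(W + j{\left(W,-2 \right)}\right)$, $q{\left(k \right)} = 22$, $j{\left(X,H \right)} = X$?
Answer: $\sqrt{262751 + 2 \sqrt{183}} \approx 512.62$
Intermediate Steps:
$m{\left(f \right)} = 2 f$
$L{\left(W \right)} = - 71 W$ ($L{\left(W \right)} = - 25 W - 23 \left(W + W\right) = - 25 W - 23 \cdot 2 W = - 25 W - 46 W = - 71 W$)
$g{\left(G \right)} = \sqrt{22 + G}$ ($g{\left(G \right)} = \sqrt{G + 22} = \sqrt{22 + G}$)
$\sqrt{g{\left(L{\left(m{\left(-5 \right)} \right)} \right)} + 262751} = \sqrt{\sqrt{22 - 71 \cdot 2 \left(-5\right)} + 262751} = \sqrt{\sqrt{22 - -710} + 262751} = \sqrt{\sqrt{22 + 710} + 262751} = \sqrt{\sqrt{732} + 262751} = \sqrt{2 \sqrt{183} + 262751} = \sqrt{262751 + 2 \sqrt{183}}$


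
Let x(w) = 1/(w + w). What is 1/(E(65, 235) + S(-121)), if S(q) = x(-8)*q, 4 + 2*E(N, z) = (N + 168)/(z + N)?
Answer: 1200/7141 ≈ 0.16804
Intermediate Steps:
x(w) = 1/(2*w)
E(N, z) = -2 + (168 + N)/(2*(N + z)) (E(N, z) = -2 + ((N + 168)/(z + N))/2 = -2 + ((168 + N)/(N + z))/2 = -2 + (168 + N)/(2*(N + z)))
S(q) = -q/16 (S(q) = ((1/2)/(-8))*q = ((1/2)*(-1/8))*q = -q/16)
1/(E(65, 235) + S(-121)) = 1/((84 - 2*235 - 3/2*65)/(65 + 235) - 1/16*(-121)) = 1/((84 - 470 - 195/2)/300 + 121/16) = 1/((1/300)*(-967/2) + 121/16) = 1/(-967/600 + 121/16) = 1/(7141/1200) = 1200/7141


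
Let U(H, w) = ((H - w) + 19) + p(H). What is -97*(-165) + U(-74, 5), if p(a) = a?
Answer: 15871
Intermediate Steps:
U(H, w) = 19 - w + 2*H (U(H, w) = ((H - w) + 19) + H = (19 + H - w) + H = 19 - w + 2*H)
-97*(-165) + U(-74, 5) = -97*(-165) + (19 - 1*5 + 2*(-74)) = 16005 + (19 - 5 - 148) = 16005 - 134 = 15871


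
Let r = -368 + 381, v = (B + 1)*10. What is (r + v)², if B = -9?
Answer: 4489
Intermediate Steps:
v = -80 (v = (-9 + 1)*10 = -8*10 = -80)
r = 13
(r + v)² = (13 - 80)² = (-67)² = 4489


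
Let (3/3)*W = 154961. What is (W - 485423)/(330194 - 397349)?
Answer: 10014/2035 ≈ 4.9209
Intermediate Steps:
W = 154961
(W - 485423)/(330194 - 397349) = (154961 - 485423)/(330194 - 397349) = -330462/(-67155) = -330462*(-1/67155) = 10014/2035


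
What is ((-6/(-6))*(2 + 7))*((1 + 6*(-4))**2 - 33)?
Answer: 4464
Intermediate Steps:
((-6/(-6))*(2 + 7))*((1 + 6*(-4))**2 - 33) = (-6*(-1/6)*9)*((1 - 24)**2 - 33) = (1*9)*((-23)**2 - 33) = 9*(529 - 33) = 9*496 = 4464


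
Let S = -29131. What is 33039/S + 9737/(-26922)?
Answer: -167589215/112037826 ≈ -1.4958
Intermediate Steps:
33039/S + 9737/(-26922) = 33039/(-29131) + 9737/(-26922) = 33039*(-1/29131) + 9737*(-1/26922) = -33039/29131 - 1391/3846 = -167589215/112037826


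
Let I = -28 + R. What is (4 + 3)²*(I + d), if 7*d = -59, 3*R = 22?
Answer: -4277/3 ≈ -1425.7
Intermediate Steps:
R = 22/3 (R = (⅓)*22 = 22/3 ≈ 7.3333)
d = -59/7 (d = (⅐)*(-59) = -59/7 ≈ -8.4286)
I = -62/3 (I = -28 + 22/3 = -62/3 ≈ -20.667)
(4 + 3)²*(I + d) = (4 + 3)²*(-62/3 - 59/7) = 7²*(-611/21) = 49*(-611/21) = -4277/3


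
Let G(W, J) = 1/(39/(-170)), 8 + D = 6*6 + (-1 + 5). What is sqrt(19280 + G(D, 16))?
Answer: 5*sqrt(1172730)/39 ≈ 138.84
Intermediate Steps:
D = 32 (D = -8 + (6*6 + (-1 + 5)) = -8 + (36 + 4) = -8 + 40 = 32)
G(W, J) = -170/39 (G(W, J) = 1/(39*(-1/170)) = 1/(-39/170) = -170/39)
sqrt(19280 + G(D, 16)) = sqrt(19280 - 170/39) = sqrt(751750/39) = 5*sqrt(1172730)/39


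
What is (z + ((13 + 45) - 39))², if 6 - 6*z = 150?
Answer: 25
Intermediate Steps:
z = -24 (z = 1 - ⅙*150 = 1 - 25 = -24)
(z + ((13 + 45) - 39))² = (-24 + ((13 + 45) - 39))² = (-24 + (58 - 39))² = (-24 + 19)² = (-5)² = 25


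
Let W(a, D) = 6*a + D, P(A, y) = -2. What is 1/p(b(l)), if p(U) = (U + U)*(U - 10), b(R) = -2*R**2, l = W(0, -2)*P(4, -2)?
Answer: 1/2688 ≈ 0.00037202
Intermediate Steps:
W(a, D) = D + 6*a
l = 4 (l = (-2 + 6*0)*(-2) = (-2 + 0)*(-2) = -2*(-2) = 4)
p(U) = 2*U*(-10 + U) (p(U) = (2*U)*(-10 + U) = 2*U*(-10 + U))
1/p(b(l)) = 1/(2*(-2*4**2)*(-10 - 2*4**2)) = 1/(2*(-2*16)*(-10 - 2*16)) = 1/(2*(-32)*(-10 - 32)) = 1/(2*(-32)*(-42)) = 1/2688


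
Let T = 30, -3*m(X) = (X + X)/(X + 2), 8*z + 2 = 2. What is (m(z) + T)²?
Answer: 900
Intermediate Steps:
z = 0 (z = -¼ + (⅛)*2 = -¼ + ¼ = 0)
m(X) = -2*X/(3*(2 + X)) (m(X) = -(X + X)/(3*(X + 2)) = -2*X/(3*(2 + X)))
(m(z) + T)² = (-2*0/(6 + 3*0) + 30)² = (-2*0/(6 + 0) + 30)² = (-2*0/6 + 30)² = (-2*0*⅙ + 30)² = (0 + 30)² = 30² = 900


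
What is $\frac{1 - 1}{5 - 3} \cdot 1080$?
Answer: $0$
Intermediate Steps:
$\frac{1 - 1}{5 - 3} \cdot 1080 = \frac{0}{2} \cdot 1080 = 0 \cdot \frac{1}{2} \cdot 1080 = 0 \cdot 1080 = 0$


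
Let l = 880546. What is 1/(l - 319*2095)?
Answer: 1/212241 ≈ 4.7116e-6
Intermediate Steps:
1/(l - 319*2095) = 1/(880546 - 319*2095) = 1/(880546 - 668305) = 1/212241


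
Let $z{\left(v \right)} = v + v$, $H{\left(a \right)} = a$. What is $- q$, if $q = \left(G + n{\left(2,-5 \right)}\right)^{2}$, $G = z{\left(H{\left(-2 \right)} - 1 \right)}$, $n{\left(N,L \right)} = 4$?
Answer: $-4$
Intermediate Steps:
$z{\left(v \right)} = 2 v$
$G = -6$ ($G = 2 \left(-2 - 1\right) = 2 \left(-3\right) = -6$)
$q = 4$ ($q = \left(-6 + 4\right)^{2} = \left(-2\right)^{2} = 4$)
$- q = \left(-1\right) 4 = -4$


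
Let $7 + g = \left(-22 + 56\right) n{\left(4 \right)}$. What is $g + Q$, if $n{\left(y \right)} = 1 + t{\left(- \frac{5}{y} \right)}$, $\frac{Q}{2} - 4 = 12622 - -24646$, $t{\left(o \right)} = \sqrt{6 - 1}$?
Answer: $74571 + 34 \sqrt{5} \approx 74647.0$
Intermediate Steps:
$t{\left(o \right)} = \sqrt{5}$
$Q = 74544$ ($Q = 8 + 2 \left(12622 - -24646\right) = 8 + 2 \left(12622 + 24646\right) = 8 + 2 \cdot 37268 = 8 + 74536 = 74544$)
$n{\left(y \right)} = 1 + \sqrt{5}$
$g = 27 + 34 \sqrt{5}$ ($g = -7 + \left(-22 + 56\right) \left(1 + \sqrt{5}\right) = -7 + 34 \left(1 + \sqrt{5}\right) = -7 + \left(34 + 34 \sqrt{5}\right) = 27 + 34 \sqrt{5} \approx 103.03$)
$g + Q = \left(27 + 34 \sqrt{5}\right) + 74544 = 74571 + 34 \sqrt{5}$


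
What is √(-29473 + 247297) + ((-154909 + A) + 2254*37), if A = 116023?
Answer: 44512 + 4*√13614 ≈ 44979.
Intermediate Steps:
√(-29473 + 247297) + ((-154909 + A) + 2254*37) = √(-29473 + 247297) + ((-154909 + 116023) + 2254*37) = √217824 + (-38886 + 83398) = 4*√13614 + 44512 = 44512 + 4*√13614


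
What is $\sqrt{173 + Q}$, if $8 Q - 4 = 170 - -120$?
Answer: $\frac{\sqrt{839}}{2} \approx 14.483$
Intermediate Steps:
$Q = \frac{147}{4}$ ($Q = \frac{1}{2} + \frac{170 - -120}{8} = \frac{1}{2} + \frac{170 + 120}{8} = \frac{1}{2} + \frac{1}{8} \cdot 290 = \frac{1}{2} + \frac{145}{4} = \frac{147}{4} \approx 36.75$)
$\sqrt{173 + Q} = \sqrt{173 + \frac{147}{4}} = \sqrt{\frac{839}{4}} = \frac{\sqrt{839}}{2}$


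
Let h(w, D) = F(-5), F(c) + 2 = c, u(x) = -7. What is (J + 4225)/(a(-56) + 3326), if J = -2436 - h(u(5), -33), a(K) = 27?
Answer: 1796/3353 ≈ 0.53564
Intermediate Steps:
F(c) = -2 + c
h(w, D) = -7 (h(w, D) = -2 - 5 = -7)
J = -2429 (J = -2436 - 1*(-7) = -2436 + 7 = -2429)
(J + 4225)/(a(-56) + 3326) = (-2429 + 4225)/(27 + 3326) = 1796/3353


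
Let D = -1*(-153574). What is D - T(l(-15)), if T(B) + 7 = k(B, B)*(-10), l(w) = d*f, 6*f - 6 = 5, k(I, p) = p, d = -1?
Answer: 460688/3 ≈ 1.5356e+5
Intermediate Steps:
f = 11/6 (f = 1 + (⅙)*5 = 1 + ⅚ = 11/6 ≈ 1.8333)
D = 153574
l(w) = -11/6 (l(w) = -1*11/6 = -11/6)
T(B) = -7 - 10*B (T(B) = -7 + B*(-10) = -7 - 10*B)
D - T(l(-15)) = 153574 - (-7 - 10*(-11/6)) = 153574 - (-7 + 55/3) = 153574 - 1*34/3 = 153574 - 34/3 = 460688/3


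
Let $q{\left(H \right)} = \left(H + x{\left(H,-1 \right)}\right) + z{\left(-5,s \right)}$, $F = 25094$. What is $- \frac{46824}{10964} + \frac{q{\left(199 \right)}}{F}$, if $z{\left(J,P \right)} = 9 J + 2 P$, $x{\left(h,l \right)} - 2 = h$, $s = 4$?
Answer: $- \frac{292755381}{68782654} \approx -4.2562$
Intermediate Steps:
$x{\left(h,l \right)} = 2 + h$
$z{\left(J,P \right)} = 2 P + 9 J$
$q{\left(H \right)} = -35 + 2 H$ ($q{\left(H \right)} = \left(H + \left(2 + H\right)\right) + \left(2 \cdot 4 + 9 \left(-5\right)\right) = \left(2 + 2 H\right) + \left(8 - 45\right) = \left(2 + 2 H\right) - 37 = -35 + 2 H$)
$- \frac{46824}{10964} + \frac{q{\left(199 \right)}}{F} = - \frac{46824}{10964} + \frac{-35 + 2 \cdot 199}{25094} = \left(-46824\right) \frac{1}{10964} + \left(-35 + 398\right) \frac{1}{25094} = - \frac{11706}{2741} + 363 \cdot \frac{1}{25094} = - \frac{11706}{2741} + \frac{363}{25094} = - \frac{292755381}{68782654}$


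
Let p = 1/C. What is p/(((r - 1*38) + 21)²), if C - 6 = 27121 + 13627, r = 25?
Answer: 1/2608256 ≈ 3.8340e-7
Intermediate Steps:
C = 40754 (C = 6 + (27121 + 13627) = 6 + 40748 = 40754)
p = 1/40754 ≈ 2.4537e-5
p/(((r - 1*38) + 21)²) = 1/(40754*(((25 - 1*38) + 21)²)) = 1/(40754*(((25 - 38) + 21)²)) = 1/(40754*((-13 + 21)²)) = 1/(40754*(8²)) = (1/40754)/64 = (1/40754)*(1/64) = 1/2608256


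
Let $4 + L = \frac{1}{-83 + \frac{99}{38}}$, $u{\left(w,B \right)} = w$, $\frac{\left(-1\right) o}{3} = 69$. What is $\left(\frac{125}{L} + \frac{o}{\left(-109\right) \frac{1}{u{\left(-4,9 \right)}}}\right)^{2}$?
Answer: $\frac{2680546972452001}{1785221998884} \approx 1501.5$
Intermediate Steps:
$o = -207$ ($o = \left(-3\right) 69 = -207$)
$L = - \frac{12258}{3055}$ ($L = -4 + \frac{1}{-83 + \frac{99}{38}} = -4 + \frac{1}{- \frac{3055}{38}} = -4 - \frac{38}{3055} = - \frac{12258}{3055} \approx -4.0124$)
$\left(\frac{125}{L} + \frac{o}{\left(-109\right) \frac{1}{u{\left(-4,9 \right)}}}\right)^{2} = \left(\frac{125}{- \frac{12258}{3055}} - \frac{207}{\left(-109\right) \frac{1}{-4}}\right)^{2} = \left(125 \left(- \frac{3055}{12258}\right) - \frac{207}{\left(-109\right) \left(- \frac{1}{4}\right)}\right)^{2} = \left(- \frac{381875}{12258} - \frac{207}{\frac{109}{4}}\right)^{2} = \left(- \frac{381875}{12258} - \frac{828}{109}\right)^{2} = \left(- \frac{51773999}{1336122}\right)^{2} = \frac{2680546972452001}{1785221998884}$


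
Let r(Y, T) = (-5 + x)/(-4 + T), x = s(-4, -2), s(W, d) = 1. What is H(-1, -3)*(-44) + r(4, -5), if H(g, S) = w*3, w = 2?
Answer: -2372/9 ≈ -263.56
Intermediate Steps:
H(g, S) = 6 (H(g, S) = 2*3 = 6)
x = 1
r(Y, T) = -4/(-4 + T) (r(Y, T) = (-5 + 1)/(-4 + T) = -4/(-4 + T))
H(-1, -3)*(-44) + r(4, -5) = 6*(-44) - 4/(-4 - 5) = -264 - 4/(-9) = -264 - 4*(-⅑) = -264 + 4/9 = -2372/9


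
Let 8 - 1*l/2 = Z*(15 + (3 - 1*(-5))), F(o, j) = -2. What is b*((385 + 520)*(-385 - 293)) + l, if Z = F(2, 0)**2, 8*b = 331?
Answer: -101549817/4 ≈ -2.5387e+7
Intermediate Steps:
b = 331/8 (b = (1/8)*331 = 331/8 ≈ 41.375)
Z = 4 (Z = (-2)**2 = 4)
l = -168 (l = 16 - 8*(15 + (3 - 1*(-5))) = 16 - 8*(15 + (3 + 5)) = 16 - 8*(15 + 8) = 16 - 8*23 = 16 - 2*92 = 16 - 184 = -168)
b*((385 + 520)*(-385 - 293)) + l = 331*((385 + 520)*(-385 - 293))/8 - 168 = 331*(905*(-678))/8 - 168 = (331/8)*(-613590) - 168 = -101549145/4 - 168 = -101549817/4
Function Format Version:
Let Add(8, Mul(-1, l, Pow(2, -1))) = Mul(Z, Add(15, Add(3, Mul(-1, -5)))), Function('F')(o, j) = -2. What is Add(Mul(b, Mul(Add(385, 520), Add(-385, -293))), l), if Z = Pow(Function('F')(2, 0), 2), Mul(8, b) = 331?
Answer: Rational(-101549817, 4) ≈ -2.5387e+7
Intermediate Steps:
b = Rational(331, 8) (b = Mul(Rational(1, 8), 331) = Rational(331, 8) ≈ 41.375)
Z = 4 (Z = Pow(-2, 2) = 4)
l = -168 (l = Add(16, Mul(-2, Mul(4, Add(15, Add(3, Mul(-1, -5)))))) = Add(16, Mul(-2, Mul(4, Add(15, Add(3, 5))))) = Add(16, Mul(-2, Mul(4, Add(15, 8)))) = Add(16, Mul(-2, Mul(4, 23))) = Add(16, Mul(-2, 92)) = Add(16, -184) = -168)
Add(Mul(b, Mul(Add(385, 520), Add(-385, -293))), l) = Add(Mul(Rational(331, 8), Mul(Add(385, 520), Add(-385, -293))), -168) = Add(Mul(Rational(331, 8), Mul(905, -678)), -168) = Add(Mul(Rational(331, 8), -613590), -168) = Add(Rational(-101549145, 4), -168) = Rational(-101549817, 4)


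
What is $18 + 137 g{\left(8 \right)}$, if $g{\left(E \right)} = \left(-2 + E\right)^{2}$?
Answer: $4950$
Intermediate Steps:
$18 + 137 g{\left(8 \right)} = 18 + 137 \left(-2 + 8\right)^{2} = 18 + 137 \cdot 6^{2} = 18 + 137 \cdot 36 = 18 + 4932 = 4950$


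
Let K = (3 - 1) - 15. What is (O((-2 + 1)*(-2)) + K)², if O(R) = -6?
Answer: 361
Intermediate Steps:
K = -13 (K = 2 - 15 = -13)
(O((-2 + 1)*(-2)) + K)² = (-6 - 13)² = (-19)² = 361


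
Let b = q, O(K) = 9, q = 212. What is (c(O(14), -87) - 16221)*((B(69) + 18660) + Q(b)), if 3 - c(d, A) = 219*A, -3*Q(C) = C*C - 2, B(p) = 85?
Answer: 10671885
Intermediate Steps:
b = 212
Q(C) = ⅔ - C²/3 (Q(C) = -(C*C - 2)/3 = -(C² - 2)/3 = -(-2 + C²)/3 = ⅔ - C²/3)
c(d, A) = 3 - 219*A
(c(O(14), -87) - 16221)*((B(69) + 18660) + Q(b)) = ((3 - 219*(-87)) - 16221)*((85 + 18660) + (⅔ - ⅓*212²)) = ((3 + 19053) - 16221)*(18745 + (⅔ - ⅓*44944)) = (19056 - 16221)*(18745 + (⅔ - 44944/3)) = 2835*(18745 - 44942/3) = 2835*(11293/3) = 10671885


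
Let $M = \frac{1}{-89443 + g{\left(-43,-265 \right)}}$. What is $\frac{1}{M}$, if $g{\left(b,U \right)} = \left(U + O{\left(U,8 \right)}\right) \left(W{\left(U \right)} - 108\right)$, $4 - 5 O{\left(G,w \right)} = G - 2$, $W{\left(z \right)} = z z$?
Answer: $- \frac{74350533}{5} \approx -1.487 \cdot 10^{7}$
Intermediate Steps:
$W{\left(z \right)} = z^{2}$
$O{\left(G,w \right)} = \frac{6}{5} - \frac{G}{5}$ ($O{\left(G,w \right)} = \frac{4}{5} - \frac{G - 2}{5} = \frac{4}{5} - \frac{-2 + G}{5} = \frac{4}{5} - \left(- \frac{2}{5} + \frac{G}{5}\right) = \frac{6}{5} - \frac{G}{5}$)
$g{\left(b,U \right)} = \left(-108 + U^{2}\right) \left(\frac{6}{5} + \frac{4 U}{5}\right)$ ($g{\left(b,U \right)} = \left(U - \left(- \frac{6}{5} + \frac{U}{5}\right)\right) \left(U^{2} - 108\right) = \left(\frac{6}{5} + \frac{4 U}{5}\right) \left(-108 + U^{2}\right) = \left(-108 + U^{2}\right) \left(\frac{6}{5} + \frac{4 U}{5}\right)$)
$M = - \frac{5}{74350533}$ ($M = \frac{1}{-89443 + \left(- \frac{648}{5} - -22896 + \frac{4 \left(-265\right)^{3}}{5} + \frac{6 \left(-265\right)^{2}}{5}\right)} = \frac{1}{-89443 + \left(- \frac{648}{5} + 22896 + \frac{4}{5} \left(-18609625\right) + \frac{6}{5} \cdot 70225\right)} = \frac{1}{-89443 + \left(- \frac{648}{5} + 22896 - 14887700 + 84270\right)} = \frac{1}{-89443 - \frac{73903318}{5}} = \frac{1}{- \frac{74350533}{5}} = - \frac{5}{74350533} \approx -6.7249 \cdot 10^{-8}$)
$\frac{1}{M} = \frac{1}{- \frac{5}{74350533}} = - \frac{74350533}{5}$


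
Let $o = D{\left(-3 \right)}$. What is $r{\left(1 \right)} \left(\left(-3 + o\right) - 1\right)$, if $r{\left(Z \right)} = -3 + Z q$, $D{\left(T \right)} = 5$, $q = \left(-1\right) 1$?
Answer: $-4$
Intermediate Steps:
$q = -1$
$r{\left(Z \right)} = -3 - Z$ ($r{\left(Z \right)} = -3 + Z \left(-1\right) = -3 - Z$)
$o = 5$
$r{\left(1 \right)} \left(\left(-3 + o\right) - 1\right) = \left(-3 - 1\right) \left(\left(-3 + 5\right) - 1\right) = \left(-3 - 1\right) \left(2 - 1\right) = \left(-4\right) 1 = -4$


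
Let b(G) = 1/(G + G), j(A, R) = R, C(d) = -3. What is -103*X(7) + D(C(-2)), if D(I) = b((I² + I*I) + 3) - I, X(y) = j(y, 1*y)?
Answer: -30155/42 ≈ -717.98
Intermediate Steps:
X(y) = y (X(y) = 1*y = y)
b(G) = 1/(2*G)
D(I) = 1/(2*(3 + 2*I²)) - I (D(I) = 1/(2*((I² + I*I) + 3)) - I = 1/(2*((I² + I²) + 3)) - I = 1/(2*(2*I² + 3)) - I = 1/(2*(3 + 2*I²)) - I)
-103*X(7) + D(C(-2)) = -103*7 + (1/(2*(3 + 2*(-3)²)) - 1*(-3)) = -721 + (1/(2*(3 + 2*9)) + 3) = -721 + (1/(2*(3 + 18)) + 3) = -721 + ((½)/21 + 3) = -721 + ((½)*(1/21) + 3) = -721 + (1/42 + 3) = -721 + 127/42 = -30155/42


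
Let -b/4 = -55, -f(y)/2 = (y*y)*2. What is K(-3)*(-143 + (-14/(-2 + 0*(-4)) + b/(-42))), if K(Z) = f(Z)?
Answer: 35592/7 ≈ 5084.6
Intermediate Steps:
f(y) = -4*y² (f(y) = -2*y*y*2 = -2*y²*2 = -4*y²)
b = 220 (b = -4*(-55) = 220)
K(Z) = -4*Z²
K(-3)*(-143 + (-14/(-2 + 0*(-4)) + b/(-42))) = (-4*(-3)²)*(-143 + (-14/(-2 + 0*(-4)) + 220/(-42))) = (-4*9)*(-143 + (-14/(-2 + 0) + 220*(-1/42))) = -36*(-143 + (-14/(-2) - 110/21)) = -36*(-143 + (-14*(-½) - 110/21)) = -36*(-143 + (7 - 110/21)) = -36*(-143 + 37/21) = -36*(-2966/21) = 35592/7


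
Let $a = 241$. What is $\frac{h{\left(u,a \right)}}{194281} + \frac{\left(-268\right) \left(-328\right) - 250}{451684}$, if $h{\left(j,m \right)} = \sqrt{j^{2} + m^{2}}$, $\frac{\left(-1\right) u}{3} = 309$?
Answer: $\frac{43827}{225842} + \frac{\sqrt{917410}}{194281} \approx 0.19899$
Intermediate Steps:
$u = -927$ ($u = \left(-3\right) 309 = -927$)
$\frac{h{\left(u,a \right)}}{194281} + \frac{\left(-268\right) \left(-328\right) - 250}{451684} = \frac{\sqrt{\left(-927\right)^{2} + 241^{2}}}{194281} + \frac{\left(-268\right) \left(-328\right) - 250}{451684} = \sqrt{859329 + 58081} \cdot \frac{1}{194281} + \left(87904 - 250\right) \frac{1}{451684} = \sqrt{917410} \cdot \frac{1}{194281} + 87654 \cdot \frac{1}{451684} = \frac{\sqrt{917410}}{194281} + \frac{43827}{225842} = \frac{43827}{225842} + \frac{\sqrt{917410}}{194281}$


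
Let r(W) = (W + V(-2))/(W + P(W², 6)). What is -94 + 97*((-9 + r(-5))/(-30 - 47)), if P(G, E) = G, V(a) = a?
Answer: -11511/140 ≈ -82.221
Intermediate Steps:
r(W) = (-2 + W)/(W + W²) (r(W) = (W - 2)/(W + W²) = (-2 + W)/(W + W²))
-94 + 97*((-9 + r(-5))/(-30 - 47)) = -94 + 97*((-9 + (-2 - 5)/((-5)*(1 - 5)))/(-30 - 47)) = -94 + 97*((-9 - ⅕*(-7)/(-4))/(-77)) = -94 + 97*((-9 - ⅕*(-¼)*(-7))*(-1/77)) = -94 + 97*((-9 - 7/20)*(-1/77)) = -94 + 97*(-187/20*(-1/77)) = -94 + 97*(17/140) = -94 + 1649/140 = -11511/140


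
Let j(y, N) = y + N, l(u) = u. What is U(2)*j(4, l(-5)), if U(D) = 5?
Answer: -5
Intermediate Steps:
j(y, N) = N + y
U(2)*j(4, l(-5)) = 5*(-5 + 4) = 5*(-1) = -5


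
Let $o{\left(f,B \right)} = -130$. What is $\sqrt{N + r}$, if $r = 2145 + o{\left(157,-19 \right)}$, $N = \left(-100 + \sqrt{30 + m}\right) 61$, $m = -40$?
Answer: $\sqrt{-4085 + 61 i \sqrt{10}} \approx 1.5086 + 63.932 i$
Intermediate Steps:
$N = -6100 + 61 i \sqrt{10}$ ($N = \left(-100 + \sqrt{30 - 40}\right) 61 = \left(-100 + \sqrt{-10}\right) 61 = \left(-100 + i \sqrt{10}\right) 61 = -6100 + 61 i \sqrt{10} \approx -6100.0 + 192.9 i$)
$r = 2015$ ($r = 2145 - 130 = 2015$)
$\sqrt{N + r} = \sqrt{\left(-6100 + 61 i \sqrt{10}\right) + 2015} = \sqrt{-4085 + 61 i \sqrt{10}}$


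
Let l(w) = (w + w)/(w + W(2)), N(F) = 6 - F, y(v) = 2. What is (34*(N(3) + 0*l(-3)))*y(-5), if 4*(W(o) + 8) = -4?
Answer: 204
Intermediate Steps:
W(o) = -9 (W(o) = -8 + (¼)*(-4) = -8 - 1 = -9)
l(w) = 2*w/(-9 + w) (l(w) = (w + w)/(w - 9) = (2*w)/(-9 + w) = 2*w/(-9 + w))
(34*(N(3) + 0*l(-3)))*y(-5) = (34*((6 - 1*3) + 0*(2*(-3)/(-9 - 3))))*2 = (34*((6 - 3) + 0*(2*(-3)/(-12))))*2 = (34*(3 + 0*(2*(-3)*(-1/12))))*2 = (34*(3 + 0*(½)))*2 = (34*(3 + 0))*2 = (34*3)*2 = 102*2 = 204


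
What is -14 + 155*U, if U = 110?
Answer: 17036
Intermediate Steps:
-14 + 155*U = -14 + 155*110 = -14 + 17050 = 17036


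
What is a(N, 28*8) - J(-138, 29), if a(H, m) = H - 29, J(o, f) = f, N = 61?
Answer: 3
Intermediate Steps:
a(H, m) = -29 + H
a(N, 28*8) - J(-138, 29) = (-29 + 61) - 1*29 = 32 - 29 = 3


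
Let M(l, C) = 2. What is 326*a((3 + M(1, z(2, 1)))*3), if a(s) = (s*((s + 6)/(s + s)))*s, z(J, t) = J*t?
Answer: 51345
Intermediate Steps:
a(s) = s*(3 + s/2) (a(s) = (s*((6 + s)/((2*s))))*s = (s*((6 + s)*(1/(2*s))))*s = (s*((6 + s)/(2*s)))*s = (3 + s/2)*s = s*(3 + s/2))
326*a((3 + M(1, z(2, 1)))*3) = 326*(((3 + 2)*3)*(6 + (3 + 2)*3)/2) = 326*((5*3)*(6 + 5*3)/2) = 326*((½)*15*(6 + 15)) = 326*((½)*15*21) = 326*(315/2) = 51345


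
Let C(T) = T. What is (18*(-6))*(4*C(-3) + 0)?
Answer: 1296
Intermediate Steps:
(18*(-6))*(4*C(-3) + 0) = (18*(-6))*(4*(-3) + 0) = -108*(-12 + 0) = -108*(-12) = 1296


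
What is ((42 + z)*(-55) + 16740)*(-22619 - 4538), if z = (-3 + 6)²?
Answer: -378432795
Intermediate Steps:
z = 9 (z = 3² = 9)
((42 + z)*(-55) + 16740)*(-22619 - 4538) = ((42 + 9)*(-55) + 16740)*(-22619 - 4538) = (51*(-55) + 16740)*(-27157) = (-2805 + 16740)*(-27157) = 13935*(-27157) = -378432795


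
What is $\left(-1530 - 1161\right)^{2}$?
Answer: $7241481$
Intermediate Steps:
$\left(-1530 - 1161\right)^{2} = \left(-2691\right)^{2} = 7241481$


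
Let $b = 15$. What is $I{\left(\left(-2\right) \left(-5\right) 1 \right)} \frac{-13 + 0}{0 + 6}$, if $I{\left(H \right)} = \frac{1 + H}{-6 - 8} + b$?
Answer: $- \frac{2587}{84} \approx -30.798$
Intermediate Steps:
$I{\left(H \right)} = \frac{209}{14} - \frac{H}{14}$ ($I{\left(H \right)} = \frac{1 + H}{-6 - 8} + 15 = \frac{1 + H}{-14} + 15 = \left(1 + H\right) \left(- \frac{1}{14}\right) + 15 = \left(- \frac{1}{14} - \frac{H}{14}\right) + 15 = \frac{209}{14} - \frac{H}{14}$)
$I{\left(\left(-2\right) \left(-5\right) 1 \right)} \frac{-13 + 0}{0 + 6} = \left(\frac{209}{14} - \frac{\left(-2\right) \left(-5\right) 1}{14}\right) \frac{-13 + 0}{0 + 6} = \left(\frac{209}{14} - \frac{10 \cdot 1}{14}\right) \left(- \frac{13}{6}\right) = \left(\frac{209}{14} - \frac{5}{7}\right) \left(\left(-13\right) \frac{1}{6}\right) = \left(\frac{209}{14} - \frac{5}{7}\right) \left(- \frac{13}{6}\right) = \frac{199}{14} \left(- \frac{13}{6}\right) = - \frac{2587}{84}$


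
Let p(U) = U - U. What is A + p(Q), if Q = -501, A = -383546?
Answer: -383546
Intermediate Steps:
p(U) = 0
A + p(Q) = -383546 + 0 = -383546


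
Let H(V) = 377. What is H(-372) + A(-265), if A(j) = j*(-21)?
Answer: 5942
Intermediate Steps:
A(j) = -21*j
H(-372) + A(-265) = 377 - 21*(-265) = 377 + 5565 = 5942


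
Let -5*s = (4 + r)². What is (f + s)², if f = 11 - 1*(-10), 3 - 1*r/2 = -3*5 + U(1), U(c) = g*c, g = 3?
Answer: 1104601/25 ≈ 44184.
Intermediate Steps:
U(c) = 3*c
r = 30 (r = 6 - 2*(-3*5 + 3*1) = 6 - 2*(-15 + 3) = 6 - 2*(-12) = 6 + 24 = 30)
s = -1156/5 (s = -(4 + 30)²/5 = -⅕*34² = -⅕*1156 = -1156/5 ≈ -231.20)
f = 21 (f = 11 + 10 = 21)
(f + s)² = (21 - 1156/5)² = (-1051/5)² = 1104601/25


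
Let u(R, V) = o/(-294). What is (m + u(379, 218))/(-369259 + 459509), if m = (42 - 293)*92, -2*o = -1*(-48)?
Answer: -565752/2211125 ≈ -0.25587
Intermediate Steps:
o = -24 (o = -(-1)*(-48)/2 = -1/2*48 = -24)
u(R, V) = 4/49 (u(R, V) = -24/(-294) = -24*(-1/294) = 4/49)
m = -23092 (m = -251*92 = -23092)
(m + u(379, 218))/(-369259 + 459509) = (-23092 + 4/49)/(-369259 + 459509) = -1131504/49/90250 = -1131504/49*1/90250 = -565752/2211125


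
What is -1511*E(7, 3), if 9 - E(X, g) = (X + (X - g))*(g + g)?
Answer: 86127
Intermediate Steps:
E(X, g) = 9 - 2*g*(-g + 2*X) (E(X, g) = 9 - (X + (X - g))*(g + g) = 9 - (-g + 2*X)*2*g = 9 - 2*g*(-g + 2*X))
-1511*E(7, 3) = -1511*(9 + 2*3² - 4*7*3) = -1511*(9 + 2*9 - 84) = -1511*(9 + 18 - 84) = -1511*(-57) = 86127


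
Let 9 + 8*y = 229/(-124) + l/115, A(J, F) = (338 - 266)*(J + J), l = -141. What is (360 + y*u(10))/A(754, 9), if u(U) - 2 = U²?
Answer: 3918097/2064391680 ≈ 0.0018979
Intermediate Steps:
A(J, F) = 144*J (A(J, F) = 72*(2*J) = 144*J)
y = -172159/114080 (y = -9/8 + (229/(-124) - 141/115)/8 = -9/8 + (229*(-1/124) - 141*1/115)/8 = -9/8 + (-229/124 - 141/115)/8 = -9/8 + (⅛)*(-43819/14260) = -9/8 - 43819/114080 = -172159/114080 ≈ -1.5091)
u(U) = 2 + U²
(360 + y*u(10))/A(754, 9) = (360 - 172159*(2 + 10²)/114080)/((144*754)) = (360 - 172159*(2 + 100)/114080)/108576 = (360 - 172159/114080*102)*(1/108576) = (360 - 8780109/57040)*(1/108576) = (11754291/57040)*(1/108576) = 3918097/2064391680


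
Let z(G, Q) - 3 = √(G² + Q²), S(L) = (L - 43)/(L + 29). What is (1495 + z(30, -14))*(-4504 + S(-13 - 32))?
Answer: -6738753 - 8997*√274 ≈ -6.8877e+6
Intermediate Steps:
S(L) = (-43 + L)/(29 + L)
z(G, Q) = 3 + √(G² + Q²)
(1495 + z(30, -14))*(-4504 + S(-13 - 32)) = (1495 + (3 + √(30² + (-14)²)))*(-4504 + (-43 + (-13 - 32))/(29 + (-13 - 32))) = (1495 + (3 + √(900 + 196)))*(-4504 + (-43 - 45)/(29 - 45)) = (1495 + (3 + √1096))*(-4504 - 88/(-16)) = (1495 + (3 + 2*√274))*(-4504 - 1/16*(-88)) = (1498 + 2*√274)*(-4504 + 11/2) = (1498 + 2*√274)*(-8997/2) = -6738753 - 8997*√274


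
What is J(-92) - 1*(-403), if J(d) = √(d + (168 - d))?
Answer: 403 + 2*√42 ≈ 415.96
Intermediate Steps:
J(d) = 2*√42 (J(d) = √168 = 2*√42)
J(-92) - 1*(-403) = 2*√42 - 1*(-403) = 2*√42 + 403 = 403 + 2*√42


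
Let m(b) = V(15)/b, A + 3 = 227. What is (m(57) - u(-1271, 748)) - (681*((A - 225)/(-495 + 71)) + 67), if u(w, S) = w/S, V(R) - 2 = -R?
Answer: -303411013/4519416 ≈ -67.135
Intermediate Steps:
A = 224 (A = -3 + 227 = 224)
V(R) = 2 - R
m(b) = -13/b (m(b) = (2 - 1*15)/b = (2 - 15)/b = -13/b)
(m(57) - u(-1271, 748)) - (681*((A - 225)/(-495 + 71)) + 67) = (-13/57 - (-1271)/748) - (681*((224 - 225)/(-495 + 71)) + 67) = (-13*1/57 - (-1271)/748) - (681*(-1/(-424)) + 67) = (-13/57 - 1*(-1271/748)) - (681*(-1*(-1/424)) + 67) = (-13/57 + 1271/748) - (681*(1/424) + 67) = 62723/42636 - (681/424 + 67) = 62723/42636 - 1*29089/424 = 62723/42636 - 29089/424 = -303411013/4519416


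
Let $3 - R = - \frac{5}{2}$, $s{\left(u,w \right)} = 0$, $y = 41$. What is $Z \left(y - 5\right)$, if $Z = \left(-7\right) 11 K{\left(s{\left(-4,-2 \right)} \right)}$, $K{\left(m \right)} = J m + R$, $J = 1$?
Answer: $-15246$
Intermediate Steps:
$R = \frac{11}{2}$ ($R = 3 - - \frac{5}{2} = 3 + \frac{5}{2} = \frac{11}{2} \approx 5.5$)
$K{\left(m \right)} = \frac{11}{2} + m$ ($K{\left(m \right)} = 1 m + \frac{11}{2} = m + \frac{11}{2} = \frac{11}{2} + m$)
$Z = - \frac{847}{2}$ ($Z = \left(-7\right) 11 \left(\frac{11}{2} + 0\right) = \left(-77\right) \frac{11}{2} = - \frac{847}{2} \approx -423.5$)
$Z \left(y - 5\right) = - \frac{847 \left(41 - 5\right)}{2} = \left(- \frac{847}{2}\right) 36 = -15246$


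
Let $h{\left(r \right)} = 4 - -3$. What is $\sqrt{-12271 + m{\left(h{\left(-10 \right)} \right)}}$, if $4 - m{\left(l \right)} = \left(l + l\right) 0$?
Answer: $3 i \sqrt{1363} \approx 110.76 i$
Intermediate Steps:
$h{\left(r \right)} = 7$ ($h{\left(r \right)} = 4 + 3 = 7$)
$m{\left(l \right)} = 4$ ($m{\left(l \right)} = 4 - \left(l + l\right) 0 = 4 - 2 l 0 = 4 - 0 = 4 + 0 = 4$)
$\sqrt{-12271 + m{\left(h{\left(-10 \right)} \right)}} = \sqrt{-12271 + 4} = \sqrt{-12267} = 3 i \sqrt{1363}$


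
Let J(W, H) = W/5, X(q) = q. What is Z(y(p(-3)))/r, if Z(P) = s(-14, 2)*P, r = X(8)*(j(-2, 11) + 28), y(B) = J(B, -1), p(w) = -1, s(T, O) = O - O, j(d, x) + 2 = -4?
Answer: 0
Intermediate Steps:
j(d, x) = -6 (j(d, x) = -2 - 4 = -6)
s(T, O) = 0
J(W, H) = W/5 (J(W, H) = W*(⅕) = W/5)
y(B) = B/5
r = 176 (r = 8*(-6 + 28) = 8*22 = 176)
Z(P) = 0 (Z(P) = 0*P = 0)
Z(y(p(-3)))/r = 0/176 = 0*(1/176) = 0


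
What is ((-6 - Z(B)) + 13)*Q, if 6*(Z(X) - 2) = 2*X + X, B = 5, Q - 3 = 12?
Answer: 75/2 ≈ 37.500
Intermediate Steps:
Q = 15 (Q = 3 + 12 = 15)
Z(X) = 2 + X/2 (Z(X) = 2 + (2*X + X)/6 = 2 + (3*X)/6 = 2 + X/2)
((-6 - Z(B)) + 13)*Q = ((-6 - (2 + (½)*5)) + 13)*15 = ((-6 - (2 + 5/2)) + 13)*15 = ((-6 - 1*9/2) + 13)*15 = ((-6 - 9/2) + 13)*15 = (-21/2 + 13)*15 = (5/2)*15 = 75/2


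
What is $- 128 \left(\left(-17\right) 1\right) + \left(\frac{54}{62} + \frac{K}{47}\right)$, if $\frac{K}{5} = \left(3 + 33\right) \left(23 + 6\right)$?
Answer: $\frac{3333521}{1457} \approx 2287.9$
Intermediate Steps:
$K = 5220$ ($K = 5 \left(3 + 33\right) \left(23 + 6\right) = 5 \cdot 36 \cdot 29 = 5 \cdot 1044 = 5220$)
$- 128 \left(\left(-17\right) 1\right) + \left(\frac{54}{62} + \frac{K}{47}\right) = - 128 \left(\left(-17\right) 1\right) + \left(\frac{54}{62} + \frac{5220}{47}\right) = \left(-128\right) \left(-17\right) + \left(54 \cdot \frac{1}{62} + 5220 \cdot \frac{1}{47}\right) = 2176 + \left(\frac{27}{31} + \frac{5220}{47}\right) = 2176 + \frac{163089}{1457} = \frac{3333521}{1457}$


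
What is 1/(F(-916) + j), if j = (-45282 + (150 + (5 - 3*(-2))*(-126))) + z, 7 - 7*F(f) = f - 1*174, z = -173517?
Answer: -7/1539148 ≈ -4.5480e-6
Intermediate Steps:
F(f) = 181/7 - f/7 (F(f) = 1 - (f - 1*174)/7 = 1 - (f - 174)/7 = 1 - (-174 + f)/7 = 1 + (174/7 - f/7) = 181/7 - f/7)
j = -220035 (j = (-45282 + (150 + (5 - 3*(-2))*(-126))) - 173517 = (-45282 + (150 + (5 + 6)*(-126))) - 173517 = (-45282 + (150 + 11*(-126))) - 173517 = (-45282 + (150 - 1386)) - 173517 = (-45282 - 1236) - 173517 = -46518 - 173517 = -220035)
1/(F(-916) + j) = 1/((181/7 - 1/7*(-916)) - 220035) = 1/((181/7 + 916/7) - 220035) = 1/(1097/7 - 220035) = 1/(-1539148/7) = -7/1539148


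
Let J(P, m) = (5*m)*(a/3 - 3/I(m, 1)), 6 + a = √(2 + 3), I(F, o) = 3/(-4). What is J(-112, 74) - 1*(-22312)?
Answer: 23052 + 370*√5/3 ≈ 23328.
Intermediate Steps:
I(F, o) = -¾ (I(F, o) = 3*(-¼) = -¾)
a = -6 + √5 (a = -6 + √(2 + 3) = -6 + √5 ≈ -3.7639)
J(P, m) = 5*m*(2 + √5/3) (J(P, m) = (5*m)*((-6 + √5)/3 - 3/(-¾)) = (5*m)*((-6 + √5)*(⅓) - 3*(-4/3)) = (5*m)*((-2 + √5/3) + 4) = (5*m)*(2 + √5/3) = 5*m*(2 + √5/3))
J(-112, 74) - 1*(-22312) = (5/3)*74*(6 + √5) - 1*(-22312) = (740 + 370*√5/3) + 22312 = 23052 + 370*√5/3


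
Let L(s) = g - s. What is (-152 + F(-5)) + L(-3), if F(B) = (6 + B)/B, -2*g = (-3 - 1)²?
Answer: -786/5 ≈ -157.20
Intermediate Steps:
g = -8 (g = -(-3 - 1)²/2 = -½*(-4)² = -½*16 = -8)
L(s) = -8 - s
F(B) = (6 + B)/B
(-152 + F(-5)) + L(-3) = (-152 + (6 - 5)/(-5)) + (-8 - 1*(-3)) = (-152 - ⅕*1) + (-8 + 3) = (-152 - ⅕) - 5 = -761/5 - 5 = -786/5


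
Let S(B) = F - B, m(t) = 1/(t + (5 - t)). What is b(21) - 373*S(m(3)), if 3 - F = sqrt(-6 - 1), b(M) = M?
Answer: -5117/5 + 373*I*sqrt(7) ≈ -1023.4 + 986.87*I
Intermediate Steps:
m(t) = 1/5
F = 3 - I*sqrt(7) (F = 3 - sqrt(-6 - 1) = 3 - sqrt(-7) = 3 - I*sqrt(7) ≈ 3.0 - 2.6458*I)
S(B) = 3 - B - I*sqrt(7) (S(B) = (3 - I*sqrt(7)) - B = 3 - B - I*sqrt(7))
b(21) - 373*S(m(3)) = 21 - 373*(3 - 1*1/5 - I*sqrt(7)) = 21 - 373*(3 - 1/5 - I*sqrt(7)) = 21 - 373*(14/5 - I*sqrt(7)) = 21 + (-5222/5 + 373*I*sqrt(7)) = -5117/5 + 373*I*sqrt(7)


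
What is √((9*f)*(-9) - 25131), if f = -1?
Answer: 5*I*√1002 ≈ 158.27*I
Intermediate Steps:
√((9*f)*(-9) - 25131) = √((9*(-1))*(-9) - 25131) = √(-9*(-9) - 25131) = √(81 - 25131) = √(-25050) = 5*I*√1002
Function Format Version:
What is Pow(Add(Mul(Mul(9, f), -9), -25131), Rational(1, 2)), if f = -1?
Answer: Mul(5, I, Pow(1002, Rational(1, 2))) ≈ Mul(158.27, I)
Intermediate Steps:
Pow(Add(Mul(Mul(9, f), -9), -25131), Rational(1, 2)) = Pow(Add(Mul(Mul(9, -1), -9), -25131), Rational(1, 2)) = Pow(Add(Mul(-9, -9), -25131), Rational(1, 2)) = Pow(Add(81, -25131), Rational(1, 2)) = Pow(-25050, Rational(1, 2)) = Mul(5, I, Pow(1002, Rational(1, 2)))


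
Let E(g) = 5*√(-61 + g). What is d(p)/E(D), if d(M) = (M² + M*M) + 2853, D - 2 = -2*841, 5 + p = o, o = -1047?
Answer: -2216261*I*√1741/8705 ≈ -10623.0*I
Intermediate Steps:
p = -1052 (p = -5 - 1047 = -1052)
D = -1680 (D = 2 - 2*841 = 2 - 1682 = -1680)
d(M) = 2853 + 2*M² (d(M) = (M² + M²) + 2853 = 2*M² + 2853 = 2853 + 2*M²)
d(p)/E(D) = (2853 + 2*(-1052)²)/((5*√(-61 - 1680))) = (2853 + 2*1106704)/((5*√(-1741))) = (2853 + 2213408)/((5*(I*√1741))) = 2216261/((5*I*√1741)) = 2216261*(-I*√1741/8705) = -2216261*I*√1741/8705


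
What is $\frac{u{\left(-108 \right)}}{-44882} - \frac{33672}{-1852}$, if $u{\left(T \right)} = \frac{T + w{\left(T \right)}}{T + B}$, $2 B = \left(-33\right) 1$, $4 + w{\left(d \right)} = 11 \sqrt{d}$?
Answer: $\frac{47038124306}{2587155567} + \frac{22 i \sqrt{3}}{1862603} \approx 18.181 + 2.0458 \cdot 10^{-5} i$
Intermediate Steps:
$w{\left(d \right)} = -4 + 11 \sqrt{d}$
$B = - \frac{33}{2}$ ($B = \frac{\left(-33\right) 1}{2} = \frac{1}{2} \left(-33\right) = - \frac{33}{2} \approx -16.5$)
$u{\left(T \right)} = \frac{-4 + T + 11 \sqrt{T}}{- \frac{33}{2} + T}$ ($u{\left(T \right)} = \frac{T + \left(-4 + 11 \sqrt{T}\right)}{T - \frac{33}{2}} = \frac{-4 + T + 11 \sqrt{T}}{- \frac{33}{2} + T}$)
$\frac{u{\left(-108 \right)}}{-44882} - \frac{33672}{-1852} = \frac{2 \frac{1}{-33 + 2 \left(-108\right)} \left(-4 - 108 + 11 \sqrt{-108}\right)}{-44882} - \frac{33672}{-1852} = \frac{2 \left(-4 - 108 + 11 \cdot 6 i \sqrt{3}\right)}{-33 - 216} \left(- \frac{1}{44882}\right) - - \frac{8418}{463} = \frac{2 \left(-4 - 108 + 66 i \sqrt{3}\right)}{-249} \left(- \frac{1}{44882}\right) + \frac{8418}{463} = 2 \left(- \frac{1}{249}\right) \left(-112 + 66 i \sqrt{3}\right) \left(- \frac{1}{44882}\right) + \frac{8418}{463} = \left(\frac{224}{249} - \frac{44 i \sqrt{3}}{83}\right) \left(- \frac{1}{44882}\right) + \frac{8418}{463} = \left(- \frac{112}{5587809} + \frac{22 i \sqrt{3}}{1862603}\right) + \frac{8418}{463} = \frac{47038124306}{2587155567} + \frac{22 i \sqrt{3}}{1862603}$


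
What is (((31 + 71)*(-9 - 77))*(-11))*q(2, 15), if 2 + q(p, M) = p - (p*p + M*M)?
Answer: -22096668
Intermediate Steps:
q(p, M) = -2 + p - M² - p² (q(p, M) = -2 + (p - (p*p + M*M)) = -2 + (p - (p² + M²)) = -2 + (p - (M² + p²)) = -2 + (p + (-M² - p²)) = -2 + (p - M² - p²) = -2 + p - M² - p²)
(((31 + 71)*(-9 - 77))*(-11))*q(2, 15) = (((31 + 71)*(-9 - 77))*(-11))*(-2 + 2 - 1*15² - 1*2²) = ((102*(-86))*(-11))*(-2 + 2 - 1*225 - 1*4) = (-8772*(-11))*(-2 + 2 - 225 - 4) = 96492*(-229) = -22096668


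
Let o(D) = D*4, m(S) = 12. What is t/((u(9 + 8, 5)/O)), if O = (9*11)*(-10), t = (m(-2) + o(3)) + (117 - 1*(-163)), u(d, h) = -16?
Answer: 18810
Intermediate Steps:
o(D) = 4*D
t = 304 (t = (12 + 4*3) + (117 - 1*(-163)) = (12 + 12) + (117 + 163) = 24 + 280 = 304)
O = -990 (O = 99*(-10) = -990)
t/((u(9 + 8, 5)/O)) = 304/((-16/(-990))) = 304/((-16*(-1/990))) = 304/(8/495) = 304*(495/8) = 18810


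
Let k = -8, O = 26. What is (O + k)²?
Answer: 324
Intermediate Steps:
(O + k)² = (26 - 8)² = 18² = 324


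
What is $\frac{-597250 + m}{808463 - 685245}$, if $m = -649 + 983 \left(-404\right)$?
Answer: $- \frac{995031}{123218} \approx -8.0754$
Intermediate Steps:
$m = -397781$ ($m = -649 - 397132 = -397781$)
$\frac{-597250 + m}{808463 - 685245} = \frac{-597250 - 397781}{808463 - 685245} = - \frac{995031}{123218}$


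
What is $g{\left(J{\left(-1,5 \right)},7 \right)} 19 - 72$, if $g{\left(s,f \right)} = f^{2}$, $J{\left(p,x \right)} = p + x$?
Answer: $859$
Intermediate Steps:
$g{\left(J{\left(-1,5 \right)},7 \right)} 19 - 72 = 7^{2} \cdot 19 - 72 = 49 \cdot 19 - 72 = 931 - 72 = 859$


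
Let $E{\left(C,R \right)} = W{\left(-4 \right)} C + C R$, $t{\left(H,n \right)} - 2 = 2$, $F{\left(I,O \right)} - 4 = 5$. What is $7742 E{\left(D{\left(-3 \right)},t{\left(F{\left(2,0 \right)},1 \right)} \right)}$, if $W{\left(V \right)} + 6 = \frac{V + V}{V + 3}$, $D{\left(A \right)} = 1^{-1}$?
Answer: $46452$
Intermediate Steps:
$D{\left(A \right)} = 1$
$F{\left(I,O \right)} = 9$ ($F{\left(I,O \right)} = 4 + 5 = 9$)
$t{\left(H,n \right)} = 4$ ($t{\left(H,n \right)} = 2 + 2 = 4$)
$W{\left(V \right)} = -6 + \frac{2 V}{3 + V}$ ($W{\left(V \right)} = -6 + \frac{V + V}{V + 3} = -6 + \frac{2 V}{3 + V}$)
$E{\left(C,R \right)} = 2 C + C R$ ($E{\left(C,R \right)} = \frac{2 \left(-9 - -8\right)}{3 - 4} C + C R = \frac{2 \left(-9 + 8\right)}{-1} C + C R = 2 \left(-1\right) \left(-1\right) C + C R = 2 C + C R$)
$7742 E{\left(D{\left(-3 \right)},t{\left(F{\left(2,0 \right)},1 \right)} \right)} = 7742 \cdot 1 \left(2 + 4\right) = 7742 \cdot 1 \cdot 6 = 7742 \cdot 6 = 46452$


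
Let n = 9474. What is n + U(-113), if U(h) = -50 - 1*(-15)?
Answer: 9439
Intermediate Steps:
U(h) = -35 (U(h) = -50 + 15 = -35)
n + U(-113) = 9474 - 35 = 9439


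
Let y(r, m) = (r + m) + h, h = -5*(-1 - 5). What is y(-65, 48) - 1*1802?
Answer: -1789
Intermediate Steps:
h = 30 (h = -5*(-6) = 30)
y(r, m) = 30 + m + r (y(r, m) = (r + m) + 30 = (m + r) + 30 = 30 + m + r)
y(-65, 48) - 1*1802 = (30 + 48 - 65) - 1*1802 = 13 - 1802 = -1789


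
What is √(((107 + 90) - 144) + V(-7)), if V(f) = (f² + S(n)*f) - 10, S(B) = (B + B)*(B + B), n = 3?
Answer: 4*I*√10 ≈ 12.649*I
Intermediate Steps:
S(B) = 4*B² (S(B) = (2*B)*(2*B) = 4*B²)
V(f) = -10 + f² + 36*f (V(f) = (f² + (4*3²)*f) - 10 = (f² + (4*9)*f) - 10 = (f² + 36*f) - 10 = -10 + f² + 36*f)
√(((107 + 90) - 144) + V(-7)) = √(((107 + 90) - 144) + (-10 + (-7)² + 36*(-7))) = √((197 - 144) + (-10 + 49 - 252)) = √(53 - 213) = √(-160) = 4*I*√10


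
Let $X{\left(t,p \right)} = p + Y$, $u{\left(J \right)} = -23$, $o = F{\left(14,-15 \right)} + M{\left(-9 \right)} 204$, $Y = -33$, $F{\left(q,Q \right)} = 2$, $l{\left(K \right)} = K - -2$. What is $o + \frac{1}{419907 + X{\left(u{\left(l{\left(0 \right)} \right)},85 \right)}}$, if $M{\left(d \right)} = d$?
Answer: $- \frac{770204805}{419959} \approx -1834.0$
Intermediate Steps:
$l{\left(K \right)} = 2 + K$ ($l{\left(K \right)} = K + 2 = 2 + K$)
$o = -1834$ ($o = 2 - 1836 = -1834$)
$X{\left(t,p \right)} = -33 + p$ ($X{\left(t,p \right)} = p - 33 = -33 + p$)
$o + \frac{1}{419907 + X{\left(u{\left(l{\left(0 \right)} \right)},85 \right)}} = -1834 + \frac{1}{419907 + \left(-33 + 85\right)} = -1834 + \frac{1}{419907 + 52} = -1834 + \frac{1}{419959} = - \frac{770204805}{419959}$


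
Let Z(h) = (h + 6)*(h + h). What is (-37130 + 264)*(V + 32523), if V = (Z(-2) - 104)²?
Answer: -1729863318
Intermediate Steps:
Z(h) = 2*h*(6 + h) (Z(h) = (6 + h)*(2*h) = 2*h*(6 + h))
V = 14400 (V = (2*(-2)*(6 - 2) - 104)² = (2*(-2)*4 - 104)² = (-16 - 104)² = (-120)² = 14400)
(-37130 + 264)*(V + 32523) = (-37130 + 264)*(14400 + 32523) = -36866*46923 = -1729863318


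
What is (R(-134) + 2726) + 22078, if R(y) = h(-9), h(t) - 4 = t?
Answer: 24799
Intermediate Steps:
h(t) = 4 + t
R(y) = -5 (R(y) = 4 - 9 = -5)
(R(-134) + 2726) + 22078 = (-5 + 2726) + 22078 = 2721 + 22078 = 24799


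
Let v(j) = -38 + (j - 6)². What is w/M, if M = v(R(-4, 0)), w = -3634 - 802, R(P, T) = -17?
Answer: -4436/491 ≈ -9.0346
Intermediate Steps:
v(j) = -38 + (-6 + j)²
w = -4436
M = 491 (M = -38 + (-6 - 17)² = -38 + (-23)² = -38 + 529 = 491)
w/M = -4436/491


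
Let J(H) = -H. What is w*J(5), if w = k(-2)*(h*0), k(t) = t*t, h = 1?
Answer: 0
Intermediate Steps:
k(t) = t**2
w = 0 (w = (-2)**2*(1*0) = 4*0 = 0)
w*J(5) = 0*(-1*5) = 0*(-5) = 0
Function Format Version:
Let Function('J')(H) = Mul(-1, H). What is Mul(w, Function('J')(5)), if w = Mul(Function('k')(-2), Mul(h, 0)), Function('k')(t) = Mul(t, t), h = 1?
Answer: 0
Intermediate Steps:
Function('k')(t) = Pow(t, 2)
w = 0 (w = Mul(Pow(-2, 2), Mul(1, 0)) = Mul(4, 0) = 0)
Mul(w, Function('J')(5)) = Mul(0, Mul(-1, 5)) = Mul(0, -5) = 0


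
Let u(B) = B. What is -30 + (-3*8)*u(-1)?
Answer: -6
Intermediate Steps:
-30 + (-3*8)*u(-1) = -30 - 3*8*(-1) = -30 - 24*(-1) = -30 + 24 = -6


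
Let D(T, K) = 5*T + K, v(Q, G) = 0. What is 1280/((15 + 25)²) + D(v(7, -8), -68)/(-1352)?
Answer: 1437/1690 ≈ 0.85030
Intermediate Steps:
D(T, K) = K + 5*T
1280/((15 + 25)²) + D(v(7, -8), -68)/(-1352) = 1280/((15 + 25)²) + (-68 + 5*0)/(-1352) = 1280/(40²) + (-68 + 0)*(-1/1352) = 1280/1600 - 68*(-1/1352) = 1280*(1/1600) + 17/338 = ⅘ + 17/338 = 1437/1690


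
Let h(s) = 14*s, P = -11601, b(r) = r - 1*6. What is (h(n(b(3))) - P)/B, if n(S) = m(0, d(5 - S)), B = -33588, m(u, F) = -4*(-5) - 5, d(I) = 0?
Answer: -3937/11196 ≈ -0.35164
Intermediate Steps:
m(u, F) = 15 (m(u, F) = 20 - 5 = 15)
b(r) = -6 + r (b(r) = r - 6 = -6 + r)
n(S) = 15
(h(n(b(3))) - P)/B = (14*15 - 1*(-11601))/(-33588) = (210 + 11601)*(-1/33588) = 11811*(-1/33588) = -3937/11196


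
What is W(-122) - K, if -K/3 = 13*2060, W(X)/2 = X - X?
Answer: 80340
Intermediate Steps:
W(X) = 0 (W(X) = 2*(X - X) = 2*0 = 0)
K = -80340 (K = -39*2060 = -3*26780 = -80340)
W(-122) - K = 0 - 1*(-80340) = 0 + 80340 = 80340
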